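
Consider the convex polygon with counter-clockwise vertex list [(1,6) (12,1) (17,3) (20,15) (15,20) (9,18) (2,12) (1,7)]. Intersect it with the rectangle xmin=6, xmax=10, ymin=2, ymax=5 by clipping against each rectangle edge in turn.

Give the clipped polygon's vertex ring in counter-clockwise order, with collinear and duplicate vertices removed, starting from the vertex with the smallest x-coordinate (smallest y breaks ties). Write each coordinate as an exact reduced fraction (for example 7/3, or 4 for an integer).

1. After x ≥ 6: [(6,41/11) (12,1) (17,3) (20,15) (15,20) (9,18) (6,108/7)]
2. After x ≤ 10: [(6,41/11) (10,21/11) (10,55/3) (9,18) (6,108/7)]
3. After y ≥ 2: [(6,41/11) (49/5,2) (10,2) (10,55/3) (9,18) (6,108/7)]
4. After y ≤ 5: [(6,5) (6,41/11) (49/5,2) (10,2) (10,5)]
5. Canonical ring: [(6,41/11) (49/5,2) (10,2) (10,5) (6,5)]

Clipped polygon: [(6,41/11) (49/5,2) (10,2) (10,5) (6,5)]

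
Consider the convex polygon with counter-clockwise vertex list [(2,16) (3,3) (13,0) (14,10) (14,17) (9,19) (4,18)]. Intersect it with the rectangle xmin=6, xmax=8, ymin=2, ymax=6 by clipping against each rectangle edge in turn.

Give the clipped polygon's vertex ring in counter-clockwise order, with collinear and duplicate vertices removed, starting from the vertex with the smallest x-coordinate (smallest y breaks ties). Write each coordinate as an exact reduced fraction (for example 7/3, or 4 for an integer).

Clipped polygon: [(6,21/10) (19/3,2) (8,2) (8,6) (6,6)]

1. After x ≥ 6: [(6,21/10) (13,0) (14,10) (14,17) (9,19) (6,92/5)]
2. After x ≤ 8: [(6,21/10) (8,3/2) (8,94/5) (6,92/5)]
3. After y ≥ 2: [(6,21/10) (19/3,2) (8,2) (8,94/5) (6,92/5)]
4. After y ≤ 6: [(6,6) (6,21/10) (19/3,2) (8,2) (8,6)]
5. Canonical ring: [(6,21/10) (19/3,2) (8,2) (8,6) (6,6)]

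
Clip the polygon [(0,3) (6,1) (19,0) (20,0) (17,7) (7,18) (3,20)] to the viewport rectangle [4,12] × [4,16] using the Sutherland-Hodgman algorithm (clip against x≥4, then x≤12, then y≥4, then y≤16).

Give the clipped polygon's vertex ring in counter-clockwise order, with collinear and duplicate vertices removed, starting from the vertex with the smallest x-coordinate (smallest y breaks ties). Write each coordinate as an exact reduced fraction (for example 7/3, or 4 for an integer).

Clipped polygon: [(4,4) (12,4) (12,25/2) (97/11,16) (4,16)]

1. After x ≥ 4: [(4,5/3) (6,1) (19,0) (20,0) (17,7) (7,18) (4,39/2)]
2. After x ≤ 12: [(4,5/3) (6,1) (12,7/13) (12,25/2) (7,18) (4,39/2)]
3. After y ≥ 4: [(4,4) (12,4) (12,25/2) (7,18) (4,39/2)]
4. After y ≤ 16: [(4,16) (4,4) (12,4) (12,25/2) (97/11,16)]
5. Canonical ring: [(4,4) (12,4) (12,25/2) (97/11,16) (4,16)]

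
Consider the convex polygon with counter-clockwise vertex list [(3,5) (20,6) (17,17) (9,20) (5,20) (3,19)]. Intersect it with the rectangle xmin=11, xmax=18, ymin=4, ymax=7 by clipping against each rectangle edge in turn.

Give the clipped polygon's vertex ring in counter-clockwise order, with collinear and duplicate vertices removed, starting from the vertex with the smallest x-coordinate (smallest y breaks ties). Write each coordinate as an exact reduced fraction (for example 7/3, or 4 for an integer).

Clipped polygon: [(11,93/17) (18,100/17) (18,7) (11,7)]

1. After x ≥ 11: [(11,93/17) (20,6) (17,17) (11,77/4)]
2. After x ≤ 18: [(11,93/17) (18,100/17) (18,40/3) (17,17) (11,77/4)]
3. After y ≥ 4: [(11,93/17) (18,100/17) (18,40/3) (17,17) (11,77/4)]
4. After y ≤ 7: [(11,7) (11,93/17) (18,100/17) (18,7)]
5. Canonical ring: [(11,93/17) (18,100/17) (18,7) (11,7)]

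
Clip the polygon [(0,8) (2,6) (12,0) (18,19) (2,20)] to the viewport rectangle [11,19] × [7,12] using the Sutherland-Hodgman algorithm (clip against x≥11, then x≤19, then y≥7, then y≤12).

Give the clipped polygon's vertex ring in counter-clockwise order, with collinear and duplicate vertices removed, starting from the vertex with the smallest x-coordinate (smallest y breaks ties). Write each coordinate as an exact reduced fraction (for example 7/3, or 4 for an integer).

Clipped polygon: [(11,7) (270/19,7) (300/19,12) (11,12)]

1. After x ≥ 11: [(11,3/5) (12,0) (18,19) (11,311/16)]
2. After x ≤ 19: [(11,3/5) (12,0) (18,19) (11,311/16)]
3. After y ≥ 7: [(11,7) (270/19,7) (18,19) (11,311/16)]
4. After y ≤ 12: [(11,12) (11,7) (270/19,7) (300/19,12)]
5. Canonical ring: [(11,7) (270/19,7) (300/19,12) (11,12)]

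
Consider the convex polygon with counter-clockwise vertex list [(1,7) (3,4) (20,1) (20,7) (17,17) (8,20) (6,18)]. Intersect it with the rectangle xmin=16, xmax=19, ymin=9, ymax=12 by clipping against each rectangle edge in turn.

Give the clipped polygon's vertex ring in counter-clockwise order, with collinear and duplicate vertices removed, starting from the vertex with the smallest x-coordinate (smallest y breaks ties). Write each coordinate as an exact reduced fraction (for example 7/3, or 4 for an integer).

1. After x ≥ 16: [(16,29/17) (20,1) (20,7) (17,17) (16,52/3)]
2. After x ≤ 19: [(16,29/17) (19,20/17) (19,31/3) (17,17) (16,52/3)]
3. After y ≥ 9: [(16,9) (19,9) (19,31/3) (17,17) (16,52/3)]
4. After y ≤ 12: [(16,12) (16,9) (19,9) (19,31/3) (37/2,12)]
5. Canonical ring: [(16,9) (19,9) (19,31/3) (37/2,12) (16,12)]

Clipped polygon: [(16,9) (19,9) (19,31/3) (37/2,12) (16,12)]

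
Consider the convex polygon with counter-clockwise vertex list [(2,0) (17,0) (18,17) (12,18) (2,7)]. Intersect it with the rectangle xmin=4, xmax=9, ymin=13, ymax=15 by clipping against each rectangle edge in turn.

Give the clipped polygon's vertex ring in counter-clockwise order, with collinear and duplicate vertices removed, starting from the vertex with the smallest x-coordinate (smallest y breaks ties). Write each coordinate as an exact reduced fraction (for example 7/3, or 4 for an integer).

1. After x ≥ 4: [(4,0) (17,0) (18,17) (12,18) (4,46/5)]
2. After x ≤ 9: [(4,0) (9,0) (9,147/10) (4,46/5)]
3. After y ≥ 13: [(9,13) (9,147/10) (82/11,13)]
4. After y ≤ 15: [(9,13) (9,147/10) (82/11,13)]
5. Canonical ring: [(82/11,13) (9,13) (9,147/10)]

Clipped polygon: [(82/11,13) (9,13) (9,147/10)]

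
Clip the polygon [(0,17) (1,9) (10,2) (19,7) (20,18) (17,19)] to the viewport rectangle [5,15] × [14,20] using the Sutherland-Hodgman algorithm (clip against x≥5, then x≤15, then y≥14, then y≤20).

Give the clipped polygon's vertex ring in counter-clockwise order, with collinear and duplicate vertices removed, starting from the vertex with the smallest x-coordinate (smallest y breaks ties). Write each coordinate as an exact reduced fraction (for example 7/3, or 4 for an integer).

Clipped polygon: [(5,14) (15,14) (15,319/17) (5,299/17)]

1. After x ≥ 5: [(5,299/17) (5,53/9) (10,2) (19,7) (20,18) (17,19)]
2. After x ≤ 15: [(15,319/17) (5,299/17) (5,53/9) (10,2) (15,43/9)]
3. After y ≥ 14: [(15,14) (15,319/17) (5,299/17) (5,14)]
4. After y ≤ 20: [(15,14) (15,319/17) (5,299/17) (5,14)]
5. Canonical ring: [(5,14) (15,14) (15,319/17) (5,299/17)]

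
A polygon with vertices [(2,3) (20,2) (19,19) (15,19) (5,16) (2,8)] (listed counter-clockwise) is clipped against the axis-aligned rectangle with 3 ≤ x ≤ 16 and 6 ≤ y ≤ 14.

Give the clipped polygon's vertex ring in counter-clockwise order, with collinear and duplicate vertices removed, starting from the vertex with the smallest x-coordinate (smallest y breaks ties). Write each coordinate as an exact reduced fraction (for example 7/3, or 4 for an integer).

Clipped polygon: [(3,6) (16,6) (16,14) (17/4,14) (3,32/3)]

1. After x ≥ 3: [(3,53/18) (20,2) (19,19) (15,19) (5,16) (3,32/3)]
2. After x ≤ 16: [(3,53/18) (16,20/9) (16,19) (15,19) (5,16) (3,32/3)]
3. After y ≥ 6: [(3,6) (16,6) (16,19) (15,19) (5,16) (3,32/3)]
4. After y ≤ 14: [(3,6) (16,6) (16,14) (17/4,14) (3,32/3)]
5. Canonical ring: [(3,6) (16,6) (16,14) (17/4,14) (3,32/3)]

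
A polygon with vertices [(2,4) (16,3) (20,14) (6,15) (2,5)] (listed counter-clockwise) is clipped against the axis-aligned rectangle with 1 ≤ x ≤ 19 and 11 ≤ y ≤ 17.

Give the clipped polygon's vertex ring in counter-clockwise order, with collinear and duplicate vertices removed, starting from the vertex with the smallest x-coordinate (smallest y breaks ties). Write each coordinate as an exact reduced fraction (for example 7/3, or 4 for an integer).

Clipped polygon: [(22/5,11) (208/11,11) (19,45/4) (19,197/14) (6,15)]

1. After x ≥ 1: [(2,4) (16,3) (20,14) (6,15) (2,5)]
2. After x ≤ 19: [(2,4) (16,3) (19,45/4) (19,197/14) (6,15) (2,5)]
3. After y ≥ 11: [(208/11,11) (19,45/4) (19,197/14) (6,15) (22/5,11)]
4. After y ≤ 17: [(208/11,11) (19,45/4) (19,197/14) (6,15) (22/5,11)]
5. Canonical ring: [(22/5,11) (208/11,11) (19,45/4) (19,197/14) (6,15)]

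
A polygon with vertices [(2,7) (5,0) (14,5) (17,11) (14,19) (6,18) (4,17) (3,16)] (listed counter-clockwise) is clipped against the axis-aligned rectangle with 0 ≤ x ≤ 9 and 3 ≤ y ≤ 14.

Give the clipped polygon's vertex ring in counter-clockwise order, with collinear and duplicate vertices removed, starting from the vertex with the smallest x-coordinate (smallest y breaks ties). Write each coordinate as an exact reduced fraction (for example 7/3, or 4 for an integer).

1. After x ≥ 0: [(2,7) (5,0) (14,5) (17,11) (14,19) (6,18) (4,17) (3,16)]
2. After x ≤ 9: [(2,7) (5,0) (9,20/9) (9,147/8) (6,18) (4,17) (3,16)]
3. After y ≥ 3: [(2,7) (26/7,3) (9,3) (9,147/8) (6,18) (4,17) (3,16)]
4. After y ≤ 14: [(25/9,14) (2,7) (26/7,3) (9,3) (9,14)]
5. Canonical ring: [(2,7) (26/7,3) (9,3) (9,14) (25/9,14)]

Clipped polygon: [(2,7) (26/7,3) (9,3) (9,14) (25/9,14)]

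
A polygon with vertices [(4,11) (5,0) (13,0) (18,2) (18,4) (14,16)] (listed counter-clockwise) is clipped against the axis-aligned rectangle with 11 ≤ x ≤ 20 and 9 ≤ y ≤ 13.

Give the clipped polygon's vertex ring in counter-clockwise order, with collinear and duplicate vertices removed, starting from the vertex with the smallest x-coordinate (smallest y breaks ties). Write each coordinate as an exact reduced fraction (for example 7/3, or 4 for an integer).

Clipped polygon: [(11,9) (49/3,9) (15,13) (11,13)]

1. After x ≥ 11: [(11,29/2) (11,0) (13,0) (18,2) (18,4) (14,16)]
2. After x ≤ 20: [(11,29/2) (11,0) (13,0) (18,2) (18,4) (14,16)]
3. After y ≥ 9: [(11,29/2) (11,9) (49/3,9) (14,16)]
4. After y ≤ 13: [(11,13) (11,9) (49/3,9) (15,13)]
5. Canonical ring: [(11,9) (49/3,9) (15,13) (11,13)]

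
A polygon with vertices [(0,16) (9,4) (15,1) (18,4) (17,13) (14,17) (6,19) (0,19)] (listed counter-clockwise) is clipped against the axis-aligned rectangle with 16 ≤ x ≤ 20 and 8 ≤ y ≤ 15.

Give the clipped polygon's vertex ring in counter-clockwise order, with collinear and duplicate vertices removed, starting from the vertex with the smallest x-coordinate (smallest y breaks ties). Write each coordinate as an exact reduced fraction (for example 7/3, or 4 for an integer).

1. After x ≥ 16: [(16,2) (18,4) (17,13) (16,43/3)]
2. After x ≤ 20: [(16,2) (18,4) (17,13) (16,43/3)]
3. After y ≥ 8: [(16,8) (158/9,8) (17,13) (16,43/3)]
4. After y ≤ 15: [(16,8) (158/9,8) (17,13) (16,43/3)]
5. Canonical ring: [(16,8) (158/9,8) (17,13) (16,43/3)]

Clipped polygon: [(16,8) (158/9,8) (17,13) (16,43/3)]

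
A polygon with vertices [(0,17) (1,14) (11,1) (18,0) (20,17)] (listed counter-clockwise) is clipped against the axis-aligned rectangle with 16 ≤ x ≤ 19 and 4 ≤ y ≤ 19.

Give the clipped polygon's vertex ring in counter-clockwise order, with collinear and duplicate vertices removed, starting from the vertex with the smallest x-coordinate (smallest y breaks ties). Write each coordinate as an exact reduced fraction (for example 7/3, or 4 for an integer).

Clipped polygon: [(16,4) (314/17,4) (19,17/2) (19,17) (16,17)]

1. After x ≥ 16: [(16,17) (16,2/7) (18,0) (20,17)]
2. After x ≤ 19: [(19,17) (16,17) (16,2/7) (18,0) (19,17/2)]
3. After y ≥ 4: [(19,17) (16,17) (16,4) (314/17,4) (19,17/2)]
4. After y ≤ 19: [(19,17) (16,17) (16,4) (314/17,4) (19,17/2)]
5. Canonical ring: [(16,4) (314/17,4) (19,17/2) (19,17) (16,17)]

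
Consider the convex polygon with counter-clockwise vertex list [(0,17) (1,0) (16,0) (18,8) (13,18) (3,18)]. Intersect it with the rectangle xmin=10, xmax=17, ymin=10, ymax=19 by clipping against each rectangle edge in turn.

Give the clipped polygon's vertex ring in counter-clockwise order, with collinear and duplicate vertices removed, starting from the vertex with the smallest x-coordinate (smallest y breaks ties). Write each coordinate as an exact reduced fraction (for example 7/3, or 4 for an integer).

Clipped polygon: [(10,10) (17,10) (13,18) (10,18)]

1. After x ≥ 10: [(10,0) (16,0) (18,8) (13,18) (10,18)]
2. After x ≤ 17: [(10,0) (16,0) (17,4) (17,10) (13,18) (10,18)]
3. After y ≥ 10: [(10,10) (17,10) (17,10) (13,18) (10,18)]
4. After y ≤ 19: [(10,10) (17,10) (17,10) (13,18) (10,18)]
5. Canonical ring: [(10,10) (17,10) (13,18) (10,18)]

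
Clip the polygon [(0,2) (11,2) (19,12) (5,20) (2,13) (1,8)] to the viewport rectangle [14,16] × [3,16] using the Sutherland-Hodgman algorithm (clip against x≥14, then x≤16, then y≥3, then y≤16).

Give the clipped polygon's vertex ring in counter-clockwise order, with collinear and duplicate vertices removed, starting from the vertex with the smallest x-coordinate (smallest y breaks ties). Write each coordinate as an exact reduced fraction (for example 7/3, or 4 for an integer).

Clipped polygon: [(14,23/4) (16,33/4) (16,96/7) (14,104/7)]

1. After x ≥ 14: [(14,23/4) (19,12) (14,104/7)]
2. After x ≤ 16: [(14,23/4) (16,33/4) (16,96/7) (14,104/7)]
3. After y ≥ 3: [(14,23/4) (16,33/4) (16,96/7) (14,104/7)]
4. After y ≤ 16: [(14,23/4) (16,33/4) (16,96/7) (14,104/7)]
5. Canonical ring: [(14,23/4) (16,33/4) (16,96/7) (14,104/7)]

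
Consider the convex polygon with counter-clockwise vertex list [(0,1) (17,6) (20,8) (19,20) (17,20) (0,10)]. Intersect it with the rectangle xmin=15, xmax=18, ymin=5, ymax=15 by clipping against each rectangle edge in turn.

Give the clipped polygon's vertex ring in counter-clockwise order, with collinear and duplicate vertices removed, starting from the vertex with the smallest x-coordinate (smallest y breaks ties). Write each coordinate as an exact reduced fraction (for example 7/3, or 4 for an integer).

1. After x ≥ 15: [(15,92/17) (17,6) (20,8) (19,20) (17,20) (15,320/17)]
2. After x ≤ 18: [(15,92/17) (17,6) (18,20/3) (18,20) (17,20) (15,320/17)]
3. After y ≥ 5: [(15,92/17) (17,6) (18,20/3) (18,20) (17,20) (15,320/17)]
4. After y ≤ 15: [(15,15) (15,92/17) (17,6) (18,20/3) (18,15)]
5. Canonical ring: [(15,92/17) (17,6) (18,20/3) (18,15) (15,15)]

Clipped polygon: [(15,92/17) (17,6) (18,20/3) (18,15) (15,15)]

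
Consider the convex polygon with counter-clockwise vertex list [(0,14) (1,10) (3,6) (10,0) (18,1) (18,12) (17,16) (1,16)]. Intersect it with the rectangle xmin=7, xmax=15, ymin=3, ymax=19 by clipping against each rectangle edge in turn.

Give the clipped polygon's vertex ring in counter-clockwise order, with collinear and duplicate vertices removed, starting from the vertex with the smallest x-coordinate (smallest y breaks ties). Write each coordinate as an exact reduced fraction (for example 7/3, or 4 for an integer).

Clipped polygon: [(7,3) (15,3) (15,16) (7,16)]

1. After x ≥ 7: [(7,18/7) (10,0) (18,1) (18,12) (17,16) (7,16)]
2. After x ≤ 15: [(7,18/7) (10,0) (15,5/8) (15,16) (7,16)]
3. After y ≥ 3: [(7,3) (15,3) (15,16) (7,16)]
4. After y ≤ 19: [(7,3) (15,3) (15,16) (7,16)]
5. Canonical ring: [(7,3) (15,3) (15,16) (7,16)]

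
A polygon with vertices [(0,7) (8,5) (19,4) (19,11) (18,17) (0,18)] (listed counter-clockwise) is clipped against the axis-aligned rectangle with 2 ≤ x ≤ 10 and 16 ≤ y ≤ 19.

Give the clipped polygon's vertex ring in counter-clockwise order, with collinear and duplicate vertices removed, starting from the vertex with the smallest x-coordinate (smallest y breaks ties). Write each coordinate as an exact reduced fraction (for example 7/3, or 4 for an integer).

1. After x ≥ 2: [(2,13/2) (8,5) (19,4) (19,11) (18,17) (2,161/9)]
2. After x ≤ 10: [(2,13/2) (8,5) (10,53/11) (10,157/9) (2,161/9)]
3. After y ≥ 16: [(2,16) (10,16) (10,157/9) (2,161/9)]
4. After y ≤ 19: [(2,16) (10,16) (10,157/9) (2,161/9)]
5. Canonical ring: [(2,16) (10,16) (10,157/9) (2,161/9)]

Clipped polygon: [(2,16) (10,16) (10,157/9) (2,161/9)]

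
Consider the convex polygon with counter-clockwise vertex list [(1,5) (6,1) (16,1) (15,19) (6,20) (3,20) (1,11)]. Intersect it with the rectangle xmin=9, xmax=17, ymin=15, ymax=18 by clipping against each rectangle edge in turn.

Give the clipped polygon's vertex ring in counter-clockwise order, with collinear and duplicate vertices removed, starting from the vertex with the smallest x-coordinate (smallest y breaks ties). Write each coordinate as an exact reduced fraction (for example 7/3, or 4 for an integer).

1. After x ≥ 9: [(9,1) (16,1) (15,19) (9,59/3)]
2. After x ≤ 17: [(9,1) (16,1) (15,19) (9,59/3)]
3. After y ≥ 15: [(9,15) (137/9,15) (15,19) (9,59/3)]
4. After y ≤ 18: [(9,18) (9,15) (137/9,15) (271/18,18)]
5. Canonical ring: [(9,15) (137/9,15) (271/18,18) (9,18)]

Clipped polygon: [(9,15) (137/9,15) (271/18,18) (9,18)]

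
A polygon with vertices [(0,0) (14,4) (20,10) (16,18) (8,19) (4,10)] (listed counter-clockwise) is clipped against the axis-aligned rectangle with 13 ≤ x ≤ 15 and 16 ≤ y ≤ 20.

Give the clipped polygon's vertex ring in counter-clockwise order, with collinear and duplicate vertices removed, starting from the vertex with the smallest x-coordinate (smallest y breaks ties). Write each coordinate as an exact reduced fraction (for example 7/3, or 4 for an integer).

Clipped polygon: [(13,16) (15,16) (15,145/8) (13,147/8)]

1. After x ≥ 13: [(13,26/7) (14,4) (20,10) (16,18) (13,147/8)]
2. After x ≤ 15: [(13,26/7) (14,4) (15,5) (15,145/8) (13,147/8)]
3. After y ≥ 16: [(13,16) (15,16) (15,145/8) (13,147/8)]
4. After y ≤ 20: [(13,16) (15,16) (15,145/8) (13,147/8)]
5. Canonical ring: [(13,16) (15,16) (15,145/8) (13,147/8)]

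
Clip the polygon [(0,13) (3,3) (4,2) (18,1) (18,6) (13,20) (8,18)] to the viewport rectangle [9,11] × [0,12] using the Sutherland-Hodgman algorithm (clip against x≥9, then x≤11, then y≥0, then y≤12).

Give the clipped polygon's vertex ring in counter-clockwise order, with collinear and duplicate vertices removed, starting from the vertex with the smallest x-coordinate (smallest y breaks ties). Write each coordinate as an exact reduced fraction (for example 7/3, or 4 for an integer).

Clipped polygon: [(9,23/14) (11,3/2) (11,12) (9,12)]

1. After x ≥ 9: [(9,23/14) (18,1) (18,6) (13,20) (9,92/5)]
2. After x ≤ 11: [(9,23/14) (11,3/2) (11,96/5) (9,92/5)]
3. After y ≥ 0: [(9,23/14) (11,3/2) (11,96/5) (9,92/5)]
4. After y ≤ 12: [(9,12) (9,23/14) (11,3/2) (11,12)]
5. Canonical ring: [(9,23/14) (11,3/2) (11,12) (9,12)]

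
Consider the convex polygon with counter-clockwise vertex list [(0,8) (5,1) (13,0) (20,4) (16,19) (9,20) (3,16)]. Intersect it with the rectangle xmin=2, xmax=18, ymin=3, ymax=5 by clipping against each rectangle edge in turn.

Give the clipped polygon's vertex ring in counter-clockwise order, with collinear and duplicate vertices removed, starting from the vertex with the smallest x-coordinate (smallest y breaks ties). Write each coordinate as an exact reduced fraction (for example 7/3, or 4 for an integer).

1. After x ≥ 2: [(2,40/3) (2,26/5) (5,1) (13,0) (20,4) (16,19) (9,20) (3,16)]
2. After x ≤ 18: [(2,40/3) (2,26/5) (5,1) (13,0) (18,20/7) (18,23/2) (16,19) (9,20) (3,16)]
3. After y ≥ 3: [(2,40/3) (2,26/5) (25/7,3) (18,3) (18,23/2) (16,19) (9,20) (3,16)]
4. After y ≤ 5: [(15/7,5) (25/7,3) (18,3) (18,5)]
5. Canonical ring: [(15/7,5) (25/7,3) (18,3) (18,5)]

Clipped polygon: [(15/7,5) (25/7,3) (18,3) (18,5)]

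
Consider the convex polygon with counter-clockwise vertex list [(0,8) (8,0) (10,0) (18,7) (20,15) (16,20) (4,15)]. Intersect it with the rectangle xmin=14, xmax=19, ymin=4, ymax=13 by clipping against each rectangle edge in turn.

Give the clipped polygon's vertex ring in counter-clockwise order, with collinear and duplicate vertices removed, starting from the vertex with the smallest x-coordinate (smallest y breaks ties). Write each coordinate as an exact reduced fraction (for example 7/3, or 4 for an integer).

1. After x ≥ 14: [(14,7/2) (18,7) (20,15) (16,20) (14,115/6)]
2. After x ≤ 19: [(14,7/2) (18,7) (19,11) (19,65/4) (16,20) (14,115/6)]
3. After y ≥ 4: [(14,4) (102/7,4) (18,7) (19,11) (19,65/4) (16,20) (14,115/6)]
4. After y ≤ 13: [(14,13) (14,4) (102/7,4) (18,7) (19,11) (19,13)]
5. Canonical ring: [(14,4) (102/7,4) (18,7) (19,11) (19,13) (14,13)]

Clipped polygon: [(14,4) (102/7,4) (18,7) (19,11) (19,13) (14,13)]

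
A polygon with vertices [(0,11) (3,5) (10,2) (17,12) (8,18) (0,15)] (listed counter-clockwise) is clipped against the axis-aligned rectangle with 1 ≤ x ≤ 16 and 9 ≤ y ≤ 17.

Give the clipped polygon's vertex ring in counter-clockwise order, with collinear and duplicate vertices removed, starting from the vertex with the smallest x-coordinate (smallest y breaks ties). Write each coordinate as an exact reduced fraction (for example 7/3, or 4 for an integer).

Clipped polygon: [(1,9) (149/10,9) (16,74/7) (16,38/3) (19/2,17) (16/3,17) (1,123/8)]

1. After x ≥ 1: [(1,9) (3,5) (10,2) (17,12) (8,18) (1,123/8)]
2. After x ≤ 16: [(1,9) (3,5) (10,2) (16,74/7) (16,38/3) (8,18) (1,123/8)]
3. After y ≥ 9: [(1,9) (1,9) (149/10,9) (16,74/7) (16,38/3) (8,18) (1,123/8)]
4. After y ≤ 17: [(1,9) (1,9) (149/10,9) (16,74/7) (16,38/3) (19/2,17) (16/3,17) (1,123/8)]
5. Canonical ring: [(1,9) (149/10,9) (16,74/7) (16,38/3) (19/2,17) (16/3,17) (1,123/8)]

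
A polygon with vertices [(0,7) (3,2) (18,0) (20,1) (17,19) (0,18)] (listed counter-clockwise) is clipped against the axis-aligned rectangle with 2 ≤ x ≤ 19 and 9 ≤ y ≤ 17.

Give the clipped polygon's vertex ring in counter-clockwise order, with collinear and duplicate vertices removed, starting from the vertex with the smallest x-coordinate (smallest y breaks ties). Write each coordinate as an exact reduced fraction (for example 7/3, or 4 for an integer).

1. After x ≥ 2: [(2,11/3) (3,2) (18,0) (20,1) (17,19) (2,308/17)]
2. After x ≤ 19: [(2,11/3) (3,2) (18,0) (19,1/2) (19,7) (17,19) (2,308/17)]
3. After y ≥ 9: [(2,9) (56/3,9) (17,19) (2,308/17)]
4. After y ≤ 17: [(2,17) (2,9) (56/3,9) (52/3,17)]
5. Canonical ring: [(2,9) (56/3,9) (52/3,17) (2,17)]

Clipped polygon: [(2,9) (56/3,9) (52/3,17) (2,17)]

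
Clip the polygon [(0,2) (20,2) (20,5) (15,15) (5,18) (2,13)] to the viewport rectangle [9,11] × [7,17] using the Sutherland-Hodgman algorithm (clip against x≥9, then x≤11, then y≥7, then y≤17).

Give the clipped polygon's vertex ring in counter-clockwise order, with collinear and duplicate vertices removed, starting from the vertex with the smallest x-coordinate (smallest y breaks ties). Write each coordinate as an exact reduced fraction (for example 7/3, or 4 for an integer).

Clipped polygon: [(9,7) (11,7) (11,81/5) (9,84/5)]

1. After x ≥ 9: [(9,2) (20,2) (20,5) (15,15) (9,84/5)]
2. After x ≤ 11: [(9,2) (11,2) (11,81/5) (9,84/5)]
3. After y ≥ 7: [(9,7) (11,7) (11,81/5) (9,84/5)]
4. After y ≤ 17: [(9,7) (11,7) (11,81/5) (9,84/5)]
5. Canonical ring: [(9,7) (11,7) (11,81/5) (9,84/5)]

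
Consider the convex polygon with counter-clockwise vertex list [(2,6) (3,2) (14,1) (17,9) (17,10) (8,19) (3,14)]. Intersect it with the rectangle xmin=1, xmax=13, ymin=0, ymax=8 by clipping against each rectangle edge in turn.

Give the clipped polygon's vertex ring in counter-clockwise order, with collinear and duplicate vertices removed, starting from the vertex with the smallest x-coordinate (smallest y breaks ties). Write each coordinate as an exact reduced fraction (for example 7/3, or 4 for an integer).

1. After x ≥ 1: [(2,6) (3,2) (14,1) (17,9) (17,10) (8,19) (3,14)]
2. After x ≤ 13: [(2,6) (3,2) (13,12/11) (13,14) (8,19) (3,14)]
3. After y ≥ 0: [(2,6) (3,2) (13,12/11) (13,14) (8,19) (3,14)]
4. After y ≤ 8: [(9/4,8) (2,6) (3,2) (13,12/11) (13,8)]
5. Canonical ring: [(2,6) (3,2) (13,12/11) (13,8) (9/4,8)]

Clipped polygon: [(2,6) (3,2) (13,12/11) (13,8) (9/4,8)]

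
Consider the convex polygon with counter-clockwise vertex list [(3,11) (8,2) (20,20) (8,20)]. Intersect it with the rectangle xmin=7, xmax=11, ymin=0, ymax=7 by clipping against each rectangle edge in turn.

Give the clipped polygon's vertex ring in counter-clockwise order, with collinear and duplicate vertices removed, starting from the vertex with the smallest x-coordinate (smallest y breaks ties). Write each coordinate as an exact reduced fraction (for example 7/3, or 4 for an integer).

1. After x ≥ 7: [(7,91/5) (7,19/5) (8,2) (20,20) (8,20)]
2. After x ≤ 11: [(7,91/5) (7,19/5) (8,2) (11,13/2) (11,20) (8,20)]
3. After y ≥ 0: [(7,91/5) (7,19/5) (8,2) (11,13/2) (11,20) (8,20)]
4. After y ≤ 7: [(7,7) (7,19/5) (8,2) (11,13/2) (11,7)]
5. Canonical ring: [(7,19/5) (8,2) (11,13/2) (11,7) (7,7)]

Clipped polygon: [(7,19/5) (8,2) (11,13/2) (11,7) (7,7)]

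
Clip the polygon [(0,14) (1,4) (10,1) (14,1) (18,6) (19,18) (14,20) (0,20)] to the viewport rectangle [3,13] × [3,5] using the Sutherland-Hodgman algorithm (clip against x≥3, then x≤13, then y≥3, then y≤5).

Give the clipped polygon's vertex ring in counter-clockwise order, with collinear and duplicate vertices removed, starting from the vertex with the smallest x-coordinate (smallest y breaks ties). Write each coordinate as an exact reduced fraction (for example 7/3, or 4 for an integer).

Clipped polygon: [(3,10/3) (4,3) (13,3) (13,5) (3,5)]

1. After x ≥ 3: [(3,10/3) (10,1) (14,1) (18,6) (19,18) (14,20) (3,20)]
2. After x ≤ 13: [(3,10/3) (10,1) (13,1) (13,20) (3,20)]
3. After y ≥ 3: [(3,10/3) (4,3) (13,3) (13,20) (3,20)]
4. After y ≤ 5: [(3,5) (3,10/3) (4,3) (13,3) (13,5)]
5. Canonical ring: [(3,10/3) (4,3) (13,3) (13,5) (3,5)]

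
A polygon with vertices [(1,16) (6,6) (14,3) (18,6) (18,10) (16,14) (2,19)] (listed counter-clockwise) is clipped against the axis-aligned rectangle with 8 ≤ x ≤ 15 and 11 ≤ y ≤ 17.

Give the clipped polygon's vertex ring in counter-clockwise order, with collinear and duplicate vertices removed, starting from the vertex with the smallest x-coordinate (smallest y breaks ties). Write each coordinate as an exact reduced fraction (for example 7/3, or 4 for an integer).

Clipped polygon: [(8,11) (15,11) (15,201/14) (8,118/7)]

1. After x ≥ 8: [(8,21/4) (14,3) (18,6) (18,10) (16,14) (8,118/7)]
2. After x ≤ 15: [(8,21/4) (14,3) (15,15/4) (15,201/14) (8,118/7)]
3. After y ≥ 11: [(8,11) (15,11) (15,201/14) (8,118/7)]
4. After y ≤ 17: [(8,11) (15,11) (15,201/14) (8,118/7)]
5. Canonical ring: [(8,11) (15,11) (15,201/14) (8,118/7)]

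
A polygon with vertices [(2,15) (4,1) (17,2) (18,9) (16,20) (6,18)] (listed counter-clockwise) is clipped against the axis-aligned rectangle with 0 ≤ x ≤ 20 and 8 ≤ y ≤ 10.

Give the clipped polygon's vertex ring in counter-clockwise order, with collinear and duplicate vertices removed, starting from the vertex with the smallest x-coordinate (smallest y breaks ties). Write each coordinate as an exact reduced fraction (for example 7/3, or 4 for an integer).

Clipped polygon: [(19/7,10) (3,8) (125/7,8) (18,9) (196/11,10)]

1. After x ≥ 0: [(2,15) (4,1) (17,2) (18,9) (16,20) (6,18)]
2. After x ≤ 20: [(2,15) (4,1) (17,2) (18,9) (16,20) (6,18)]
3. After y ≥ 8: [(2,15) (3,8) (125/7,8) (18,9) (16,20) (6,18)]
4. After y ≤ 10: [(19/7,10) (3,8) (125/7,8) (18,9) (196/11,10)]
5. Canonical ring: [(19/7,10) (3,8) (125/7,8) (18,9) (196/11,10)]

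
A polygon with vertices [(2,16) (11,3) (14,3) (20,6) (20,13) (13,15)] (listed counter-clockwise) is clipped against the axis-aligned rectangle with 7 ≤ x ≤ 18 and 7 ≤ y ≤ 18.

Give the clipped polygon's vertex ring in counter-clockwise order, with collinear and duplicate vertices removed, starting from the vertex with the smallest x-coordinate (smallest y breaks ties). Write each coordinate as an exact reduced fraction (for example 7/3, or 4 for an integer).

1. After x ≥ 7: [(7,171/11) (7,79/9) (11,3) (14,3) (20,6) (20,13) (13,15)]
2. After x ≤ 18: [(7,171/11) (7,79/9) (11,3) (14,3) (18,5) (18,95/7) (13,15)]
3. After y ≥ 7: [(7,171/11) (7,79/9) (107/13,7) (18,7) (18,95/7) (13,15)]
4. After y ≤ 18: [(7,171/11) (7,79/9) (107/13,7) (18,7) (18,95/7) (13,15)]
5. Canonical ring: [(7,79/9) (107/13,7) (18,7) (18,95/7) (13,15) (7,171/11)]

Clipped polygon: [(7,79/9) (107/13,7) (18,7) (18,95/7) (13,15) (7,171/11)]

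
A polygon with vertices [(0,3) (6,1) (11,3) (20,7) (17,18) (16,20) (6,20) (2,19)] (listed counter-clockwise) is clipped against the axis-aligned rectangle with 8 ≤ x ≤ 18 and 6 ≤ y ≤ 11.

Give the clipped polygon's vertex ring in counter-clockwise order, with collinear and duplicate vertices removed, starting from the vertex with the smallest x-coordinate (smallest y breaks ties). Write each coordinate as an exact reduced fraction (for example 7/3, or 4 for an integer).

Clipped polygon: [(8,6) (71/4,6) (18,55/9) (18,11) (8,11)]

1. After x ≥ 8: [(8,9/5) (11,3) (20,7) (17,18) (16,20) (8,20)]
2. After x ≤ 18: [(8,9/5) (11,3) (18,55/9) (18,43/3) (17,18) (16,20) (8,20)]
3. After y ≥ 6: [(8,6) (71/4,6) (18,55/9) (18,43/3) (17,18) (16,20) (8,20)]
4. After y ≤ 11: [(8,11) (8,6) (71/4,6) (18,55/9) (18,11)]
5. Canonical ring: [(8,6) (71/4,6) (18,55/9) (18,11) (8,11)]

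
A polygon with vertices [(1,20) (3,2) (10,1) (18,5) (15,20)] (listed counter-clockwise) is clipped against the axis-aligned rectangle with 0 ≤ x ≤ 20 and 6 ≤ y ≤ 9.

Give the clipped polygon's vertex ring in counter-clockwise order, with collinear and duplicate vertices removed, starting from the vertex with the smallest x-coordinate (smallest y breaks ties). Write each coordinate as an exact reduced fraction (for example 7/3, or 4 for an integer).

1. After x ≥ 0: [(1,20) (3,2) (10,1) (18,5) (15,20)]
2. After x ≤ 20: [(1,20) (3,2) (10,1) (18,5) (15,20)]
3. After y ≥ 6: [(1,20) (23/9,6) (89/5,6) (15,20)]
4. After y ≤ 9: [(20/9,9) (23/9,6) (89/5,6) (86/5,9)]
5. Canonical ring: [(20/9,9) (23/9,6) (89/5,6) (86/5,9)]

Clipped polygon: [(20/9,9) (23/9,6) (89/5,6) (86/5,9)]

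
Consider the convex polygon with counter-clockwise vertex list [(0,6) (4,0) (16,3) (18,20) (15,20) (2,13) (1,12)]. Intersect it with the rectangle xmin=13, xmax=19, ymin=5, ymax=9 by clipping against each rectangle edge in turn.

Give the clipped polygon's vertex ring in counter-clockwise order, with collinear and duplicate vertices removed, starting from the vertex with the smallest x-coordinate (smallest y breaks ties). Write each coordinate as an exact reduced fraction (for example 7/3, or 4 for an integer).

Clipped polygon: [(13,5) (276/17,5) (284/17,9) (13,9)]

1. After x ≥ 13: [(13,9/4) (16,3) (18,20) (15,20) (13,246/13)]
2. After x ≤ 19: [(13,9/4) (16,3) (18,20) (15,20) (13,246/13)]
3. After y ≥ 5: [(13,5) (276/17,5) (18,20) (15,20) (13,246/13)]
4. After y ≤ 9: [(13,9) (13,5) (276/17,5) (284/17,9)]
5. Canonical ring: [(13,5) (276/17,5) (284/17,9) (13,9)]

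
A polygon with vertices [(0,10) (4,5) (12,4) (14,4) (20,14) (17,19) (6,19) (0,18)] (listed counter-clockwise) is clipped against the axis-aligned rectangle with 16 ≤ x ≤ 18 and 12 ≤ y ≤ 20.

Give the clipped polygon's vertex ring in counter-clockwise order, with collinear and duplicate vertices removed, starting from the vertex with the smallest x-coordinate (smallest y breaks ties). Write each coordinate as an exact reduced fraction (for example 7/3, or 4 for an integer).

1. After x ≥ 16: [(16,22/3) (20,14) (17,19) (16,19)]
2. After x ≤ 18: [(16,22/3) (18,32/3) (18,52/3) (17,19) (16,19)]
3. After y ≥ 12: [(16,12) (18,12) (18,52/3) (17,19) (16,19)]
4. After y ≤ 20: [(16,12) (18,12) (18,52/3) (17,19) (16,19)]
5. Canonical ring: [(16,12) (18,12) (18,52/3) (17,19) (16,19)]

Clipped polygon: [(16,12) (18,12) (18,52/3) (17,19) (16,19)]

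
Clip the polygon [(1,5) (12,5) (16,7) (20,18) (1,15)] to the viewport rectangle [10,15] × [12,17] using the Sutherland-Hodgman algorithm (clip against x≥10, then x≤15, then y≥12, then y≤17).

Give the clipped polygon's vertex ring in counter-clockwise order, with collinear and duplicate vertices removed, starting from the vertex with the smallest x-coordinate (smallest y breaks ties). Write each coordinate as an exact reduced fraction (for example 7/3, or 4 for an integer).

1. After x ≥ 10: [(10,5) (12,5) (16,7) (20,18) (10,312/19)]
2. After x ≤ 15: [(10,5) (12,5) (15,13/2) (15,327/19) (10,312/19)]
3. After y ≥ 12: [(10,12) (15,12) (15,327/19) (10,312/19)]
4. After y ≤ 17: [(10,12) (15,12) (15,17) (41/3,17) (10,312/19)]
5. Canonical ring: [(10,12) (15,12) (15,17) (41/3,17) (10,312/19)]

Clipped polygon: [(10,12) (15,12) (15,17) (41/3,17) (10,312/19)]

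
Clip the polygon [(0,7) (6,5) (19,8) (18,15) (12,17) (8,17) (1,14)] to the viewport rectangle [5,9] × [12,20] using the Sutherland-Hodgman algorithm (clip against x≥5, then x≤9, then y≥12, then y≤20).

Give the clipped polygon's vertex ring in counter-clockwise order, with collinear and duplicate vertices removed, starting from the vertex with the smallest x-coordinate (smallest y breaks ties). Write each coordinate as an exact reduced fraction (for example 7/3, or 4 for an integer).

1. After x ≥ 5: [(5,16/3) (6,5) (19,8) (18,15) (12,17) (8,17) (5,110/7)]
2. After x ≤ 9: [(5,16/3) (6,5) (9,74/13) (9,17) (8,17) (5,110/7)]
3. After y ≥ 12: [(5,12) (9,12) (9,17) (8,17) (5,110/7)]
4. After y ≤ 20: [(5,12) (9,12) (9,17) (8,17) (5,110/7)]
5. Canonical ring: [(5,12) (9,12) (9,17) (8,17) (5,110/7)]

Clipped polygon: [(5,12) (9,12) (9,17) (8,17) (5,110/7)]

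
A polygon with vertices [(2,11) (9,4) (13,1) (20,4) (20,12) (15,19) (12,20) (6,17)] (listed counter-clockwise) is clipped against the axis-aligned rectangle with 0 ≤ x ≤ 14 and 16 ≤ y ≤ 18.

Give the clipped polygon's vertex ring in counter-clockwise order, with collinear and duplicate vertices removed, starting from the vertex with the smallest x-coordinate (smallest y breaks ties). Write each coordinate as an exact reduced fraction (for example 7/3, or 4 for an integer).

Clipped polygon: [(16/3,16) (14,16) (14,18) (8,18) (6,17)]

1. After x ≥ 0: [(2,11) (9,4) (13,1) (20,4) (20,12) (15,19) (12,20) (6,17)]
2. After x ≤ 14: [(2,11) (9,4) (13,1) (14,10/7) (14,58/3) (12,20) (6,17)]
3. After y ≥ 16: [(16/3,16) (14,16) (14,58/3) (12,20) (6,17)]
4. After y ≤ 18: [(16/3,16) (14,16) (14,18) (8,18) (6,17)]
5. Canonical ring: [(16/3,16) (14,16) (14,18) (8,18) (6,17)]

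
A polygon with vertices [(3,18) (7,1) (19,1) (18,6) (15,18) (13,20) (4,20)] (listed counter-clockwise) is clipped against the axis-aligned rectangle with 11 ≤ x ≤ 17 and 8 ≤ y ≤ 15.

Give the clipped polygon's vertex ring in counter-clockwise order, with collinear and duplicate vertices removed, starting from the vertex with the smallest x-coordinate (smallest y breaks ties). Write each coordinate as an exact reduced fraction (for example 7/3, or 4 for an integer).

Clipped polygon: [(11,8) (17,8) (17,10) (63/4,15) (11,15)]

1. After x ≥ 11: [(11,1) (19,1) (18,6) (15,18) (13,20) (11,20)]
2. After x ≤ 17: [(11,1) (17,1) (17,10) (15,18) (13,20) (11,20)]
3. After y ≥ 8: [(11,8) (17,8) (17,10) (15,18) (13,20) (11,20)]
4. After y ≤ 15: [(11,15) (11,8) (17,8) (17,10) (63/4,15)]
5. Canonical ring: [(11,8) (17,8) (17,10) (63/4,15) (11,15)]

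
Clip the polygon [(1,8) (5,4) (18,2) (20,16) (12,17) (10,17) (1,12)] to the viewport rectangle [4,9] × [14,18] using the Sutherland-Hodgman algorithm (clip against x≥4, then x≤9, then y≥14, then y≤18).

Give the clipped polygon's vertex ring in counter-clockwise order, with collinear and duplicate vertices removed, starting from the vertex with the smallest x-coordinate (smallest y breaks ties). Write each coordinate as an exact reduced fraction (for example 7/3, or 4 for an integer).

Clipped polygon: [(23/5,14) (9,14) (9,148/9)]

1. After x ≥ 4: [(4,5) (5,4) (18,2) (20,16) (12,17) (10,17) (4,41/3)]
2. After x ≤ 9: [(4,5) (5,4) (9,44/13) (9,148/9) (4,41/3)]
3. After y ≥ 14: [(9,14) (9,148/9) (23/5,14)]
4. After y ≤ 18: [(9,14) (9,148/9) (23/5,14)]
5. Canonical ring: [(23/5,14) (9,14) (9,148/9)]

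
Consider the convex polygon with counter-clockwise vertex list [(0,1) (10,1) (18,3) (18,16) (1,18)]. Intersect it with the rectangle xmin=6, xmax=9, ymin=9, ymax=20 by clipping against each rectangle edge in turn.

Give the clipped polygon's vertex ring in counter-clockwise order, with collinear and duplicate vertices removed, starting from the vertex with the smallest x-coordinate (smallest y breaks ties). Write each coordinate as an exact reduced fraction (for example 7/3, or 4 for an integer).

1. After x ≥ 6: [(6,1) (10,1) (18,3) (18,16) (6,296/17)]
2. After x ≤ 9: [(6,1) (9,1) (9,290/17) (6,296/17)]
3. After y ≥ 9: [(6,9) (9,9) (9,290/17) (6,296/17)]
4. After y ≤ 20: [(6,9) (9,9) (9,290/17) (6,296/17)]
5. Canonical ring: [(6,9) (9,9) (9,290/17) (6,296/17)]

Clipped polygon: [(6,9) (9,9) (9,290/17) (6,296/17)]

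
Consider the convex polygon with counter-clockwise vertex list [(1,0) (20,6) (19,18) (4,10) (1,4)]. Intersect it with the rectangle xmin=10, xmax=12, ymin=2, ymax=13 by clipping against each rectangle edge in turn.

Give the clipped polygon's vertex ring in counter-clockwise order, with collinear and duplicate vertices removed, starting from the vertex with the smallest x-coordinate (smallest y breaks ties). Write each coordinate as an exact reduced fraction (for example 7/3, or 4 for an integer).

Clipped polygon: [(10,54/19) (12,66/19) (12,13) (10,13)]

1. After x ≥ 10: [(10,54/19) (20,6) (19,18) (10,66/5)]
2. After x ≤ 12: [(10,54/19) (12,66/19) (12,214/15) (10,66/5)]
3. After y ≥ 2: [(10,54/19) (12,66/19) (12,214/15) (10,66/5)]
4. After y ≤ 13: [(10,13) (10,54/19) (12,66/19) (12,13)]
5. Canonical ring: [(10,54/19) (12,66/19) (12,13) (10,13)]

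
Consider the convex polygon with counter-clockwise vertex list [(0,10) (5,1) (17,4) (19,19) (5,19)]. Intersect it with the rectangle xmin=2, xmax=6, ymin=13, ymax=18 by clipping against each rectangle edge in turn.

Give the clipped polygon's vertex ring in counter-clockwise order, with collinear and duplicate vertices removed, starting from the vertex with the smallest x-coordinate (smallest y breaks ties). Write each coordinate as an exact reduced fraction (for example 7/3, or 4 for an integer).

1. After x ≥ 2: [(2,68/5) (2,32/5) (5,1) (17,4) (19,19) (5,19)]
2. After x ≤ 6: [(2,68/5) (2,32/5) (5,1) (6,5/4) (6,19) (5,19)]
3. After y ≥ 13: [(2,68/5) (2,13) (6,13) (6,19) (5,19)]
4. After y ≤ 18: [(40/9,18) (2,68/5) (2,13) (6,13) (6,18)]
5. Canonical ring: [(2,13) (6,13) (6,18) (40/9,18) (2,68/5)]

Clipped polygon: [(2,13) (6,13) (6,18) (40/9,18) (2,68/5)]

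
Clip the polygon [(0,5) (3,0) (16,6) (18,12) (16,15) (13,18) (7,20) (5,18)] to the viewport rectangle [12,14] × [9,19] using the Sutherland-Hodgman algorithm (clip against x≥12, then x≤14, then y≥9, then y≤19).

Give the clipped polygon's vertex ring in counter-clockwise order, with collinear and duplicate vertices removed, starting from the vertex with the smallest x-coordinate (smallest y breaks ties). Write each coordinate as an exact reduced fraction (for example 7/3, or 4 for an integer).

1. After x ≥ 12: [(12,54/13) (16,6) (18,12) (16,15) (13,18) (12,55/3)]
2. After x ≤ 14: [(12,54/13) (14,66/13) (14,17) (13,18) (12,55/3)]
3. After y ≥ 9: [(12,9) (14,9) (14,17) (13,18) (12,55/3)]
4. After y ≤ 19: [(12,9) (14,9) (14,17) (13,18) (12,55/3)]
5. Canonical ring: [(12,9) (14,9) (14,17) (13,18) (12,55/3)]

Clipped polygon: [(12,9) (14,9) (14,17) (13,18) (12,55/3)]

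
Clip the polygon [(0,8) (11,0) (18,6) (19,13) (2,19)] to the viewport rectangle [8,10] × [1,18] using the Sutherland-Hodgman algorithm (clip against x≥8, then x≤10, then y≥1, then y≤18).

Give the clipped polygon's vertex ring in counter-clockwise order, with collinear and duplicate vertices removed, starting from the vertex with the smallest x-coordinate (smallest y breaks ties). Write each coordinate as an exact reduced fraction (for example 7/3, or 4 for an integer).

1. After x ≥ 8: [(8,24/11) (11,0) (18,6) (19,13) (8,287/17)]
2. After x ≤ 10: [(8,24/11) (10,8/11) (10,275/17) (8,287/17)]
3. After y ≥ 1: [(8,24/11) (77/8,1) (10,1) (10,275/17) (8,287/17)]
4. After y ≤ 18: [(8,24/11) (77/8,1) (10,1) (10,275/17) (8,287/17)]
5. Canonical ring: [(8,24/11) (77/8,1) (10,1) (10,275/17) (8,287/17)]

Clipped polygon: [(8,24/11) (77/8,1) (10,1) (10,275/17) (8,287/17)]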